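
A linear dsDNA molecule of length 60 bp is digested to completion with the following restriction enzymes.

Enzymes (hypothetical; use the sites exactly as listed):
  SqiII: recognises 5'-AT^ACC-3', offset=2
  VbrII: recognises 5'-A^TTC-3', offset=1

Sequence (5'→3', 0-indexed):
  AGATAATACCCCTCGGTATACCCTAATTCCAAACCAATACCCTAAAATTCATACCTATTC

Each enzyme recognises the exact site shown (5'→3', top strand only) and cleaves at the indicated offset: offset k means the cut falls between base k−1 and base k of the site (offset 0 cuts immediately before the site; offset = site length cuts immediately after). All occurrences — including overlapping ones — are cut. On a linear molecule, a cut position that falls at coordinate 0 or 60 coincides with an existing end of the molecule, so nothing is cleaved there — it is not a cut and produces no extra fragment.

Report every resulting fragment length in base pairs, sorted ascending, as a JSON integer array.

Scan for sites:
  SqiII (ATACC, off=2): starts [5, 17, 36, 50] → cuts [7, 19, 38, 52]
  VbrII (ATTC, off=1): starts [25, 46, 56] → cuts [26, 47, 57]

All cut coordinates (distinct, sorted): [7, 19, 26, 38, 47, 52, 57]

Fragment lengths:
  [0,7): 7 bp
  [7,19): 12 bp
  [19,26): 7 bp
  [26,38): 12 bp
  [38,47): 9 bp
  [47,52): 5 bp
  [52,57): 5 bp
  [57,60): 3 bp

[3,5,5,7,7,9,12,12]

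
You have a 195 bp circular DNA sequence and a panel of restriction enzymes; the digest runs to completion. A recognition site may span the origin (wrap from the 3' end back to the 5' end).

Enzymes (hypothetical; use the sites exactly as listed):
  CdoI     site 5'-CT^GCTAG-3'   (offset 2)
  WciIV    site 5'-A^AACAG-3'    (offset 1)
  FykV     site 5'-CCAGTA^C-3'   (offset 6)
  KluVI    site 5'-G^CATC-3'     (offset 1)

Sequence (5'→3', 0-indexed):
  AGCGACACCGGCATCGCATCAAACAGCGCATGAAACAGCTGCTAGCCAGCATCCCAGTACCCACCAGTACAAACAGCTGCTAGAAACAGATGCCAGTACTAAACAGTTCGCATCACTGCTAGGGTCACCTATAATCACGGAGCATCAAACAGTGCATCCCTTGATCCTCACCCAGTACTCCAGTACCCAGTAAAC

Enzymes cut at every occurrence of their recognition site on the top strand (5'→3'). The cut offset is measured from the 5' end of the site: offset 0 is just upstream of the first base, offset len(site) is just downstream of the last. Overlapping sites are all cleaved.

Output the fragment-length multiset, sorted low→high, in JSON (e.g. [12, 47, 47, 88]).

Scan for sites:
  CdoI (CTGCTAG, off=2): starts [38, 76, 115] → cuts [40, 78, 117]
  WciIV (AAACAG, off=1): starts [20, 32, 70, 83, 100, 146, 191] → cuts [21, 33, 71, 84, 101, 147, 192]
  FykV (CCAGTAC, off=6): starts [53, 63, 92, 171, 179] → cuts [59, 69, 98, 177, 185]
  KluVI (GCATC, off=1): starts [10, 15, 48, 109, 141, 153] → cuts [11, 16, 49, 110, 142, 154]

All cut coordinates (distinct, sorted): [11, 16, 21, 33, 40, 49, 59, 69, 71, 78, 84, 98, 101, 110, 117, 142, 147, 154, 177, 185, 192]

Fragments:
  11→16: 5 bp
  16→21: 5 bp
  21→33: 12 bp
  33→40: 7 bp
  40→49: 9 bp
  49→59: 10 bp
  59→69: 10 bp
  69→71: 2 bp
  71→78: 7 bp
  78→84: 6 bp
  84→98: 14 bp
  98→101: 3 bp
  101→110: 9 bp
  110→117: 7 bp
  117→142: 25 bp
  142→147: 5 bp
  147→154: 7 bp
  154→177: 23 bp
  177→185: 8 bp
  185→192: 7 bp
  192→11 (wrap): 195-192+11 = 14 bp

[2,3,5,5,5,6,7,7,7,7,7,8,9,9,10,10,12,14,14,23,25]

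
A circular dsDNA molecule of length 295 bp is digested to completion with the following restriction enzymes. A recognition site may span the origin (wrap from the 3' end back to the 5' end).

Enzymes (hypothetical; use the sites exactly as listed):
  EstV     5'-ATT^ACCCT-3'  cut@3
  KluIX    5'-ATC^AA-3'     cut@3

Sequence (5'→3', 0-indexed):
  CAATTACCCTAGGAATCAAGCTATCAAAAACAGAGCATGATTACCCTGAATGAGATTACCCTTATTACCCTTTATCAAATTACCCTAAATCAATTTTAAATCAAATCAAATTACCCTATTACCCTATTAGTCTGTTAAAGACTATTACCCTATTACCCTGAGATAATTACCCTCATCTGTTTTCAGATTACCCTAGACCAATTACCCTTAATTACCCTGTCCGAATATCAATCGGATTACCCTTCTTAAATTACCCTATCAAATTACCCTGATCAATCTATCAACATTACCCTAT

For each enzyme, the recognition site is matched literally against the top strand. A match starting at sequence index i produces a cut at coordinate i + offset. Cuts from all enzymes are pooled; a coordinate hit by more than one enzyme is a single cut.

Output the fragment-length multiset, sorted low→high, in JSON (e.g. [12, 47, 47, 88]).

Site scan:
  EstV ATTACCCT/3: at [2, 39, 54, 63, 78, 109, 117, 143, 151, 165, 186, 200, 210, 235, 249, 262, 285] ⇒ [5, 42, 57, 66, 81, 112, 120, 146, 154, 168, 189, 203, 213, 238, 252, 265, 288]
  KluIX ATCAA/3: at [14, 22, 73, 88, 99, 104, 226, 257, 271, 279, 293] ⇒ [1, 17, 25, 76, 91, 102, 107, 229, 260, 274, 282]

Pooled cuts: [1, 5, 17, 25, 42, 57, 66, 76, 81, 91, 102, 107, 112, 120, 146, 154, 168, 189, 203, 213, 229, 238, 252, 260, 265, 274, 282, 288]

Fragments:
  1→5: 4 bp
  5→17: 12 bp
  17→25: 8 bp
  25→42: 17 bp
  42→57: 15 bp
  57→66: 9 bp
  66→76: 10 bp
  76→81: 5 bp
  81→91: 10 bp
  91→102: 11 bp
  102→107: 5 bp
  107→112: 5 bp
  112→120: 8 bp
  120→146: 26 bp
  146→154: 8 bp
  154→168: 14 bp
  168→189: 21 bp
  189→203: 14 bp
  203→213: 10 bp
  213→229: 16 bp
  229→238: 9 bp
  238→252: 14 bp
  252→260: 8 bp
  260→265: 5 bp
  265→274: 9 bp
  274→282: 8 bp
  282→288: 6 bp
  288→1 (wrap): 295-288+1 = 8 bp

[4,5,5,5,5,6,8,8,8,8,8,8,9,9,9,10,10,10,11,12,14,14,14,15,16,17,21,26]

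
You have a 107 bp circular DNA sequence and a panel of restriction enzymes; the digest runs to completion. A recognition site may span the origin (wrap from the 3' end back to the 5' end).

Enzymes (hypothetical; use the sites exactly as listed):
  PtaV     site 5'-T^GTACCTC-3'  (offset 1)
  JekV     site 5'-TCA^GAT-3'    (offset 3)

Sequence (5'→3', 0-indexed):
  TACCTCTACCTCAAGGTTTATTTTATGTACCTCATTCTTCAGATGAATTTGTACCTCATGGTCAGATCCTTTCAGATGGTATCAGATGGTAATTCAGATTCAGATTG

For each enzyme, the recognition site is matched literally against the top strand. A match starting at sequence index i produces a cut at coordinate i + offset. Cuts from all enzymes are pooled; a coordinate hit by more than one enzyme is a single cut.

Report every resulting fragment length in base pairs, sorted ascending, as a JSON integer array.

Per-enzyme occurrences:
  PtaV (TGTACCTC, off=1): starts [25, 49, 105] → cuts [26, 50, 106]
  JekV (TCAGAT, off=3): starts [38, 61, 71, 81, 93, 99] → cuts [41, 64, 74, 84, 96, 102]

All cut coordinates (distinct, sorted): [26, 41, 50, 64, 74, 84, 96, 102, 106]

Fragments:
  26→41: 15 bp
  41→50: 9 bp
  50→64: 14 bp
  64→74: 10 bp
  74→84: 10 bp
  84→96: 12 bp
  96→102: 6 bp
  102→106: 4 bp
  106→26 (wrap): 107-106+26 = 27 bp

[4,6,9,10,10,12,14,15,27]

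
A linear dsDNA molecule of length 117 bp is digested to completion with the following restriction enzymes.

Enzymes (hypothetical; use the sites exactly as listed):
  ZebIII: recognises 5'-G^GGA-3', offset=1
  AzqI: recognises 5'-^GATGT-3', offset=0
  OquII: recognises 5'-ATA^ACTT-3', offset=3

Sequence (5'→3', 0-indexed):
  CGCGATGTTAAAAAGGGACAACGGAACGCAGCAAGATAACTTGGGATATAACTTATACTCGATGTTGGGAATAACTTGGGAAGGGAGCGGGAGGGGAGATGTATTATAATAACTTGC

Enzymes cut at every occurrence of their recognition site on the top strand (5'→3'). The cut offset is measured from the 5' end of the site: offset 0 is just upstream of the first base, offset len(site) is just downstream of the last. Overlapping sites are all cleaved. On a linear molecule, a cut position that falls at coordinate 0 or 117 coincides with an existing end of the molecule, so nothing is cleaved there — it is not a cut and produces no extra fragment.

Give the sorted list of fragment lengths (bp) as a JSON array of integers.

[3,3,5,5,5,5,6,6,6,7,7,10,12,14,23]

Scan for sites:
  ZebIII (GGGA, off=1): starts [14, 42, 66, 77, 82, 88, 93] → cuts [15, 43, 67, 78, 83, 89, 94]
  AzqI (GATGT, off=0): starts [3, 60, 97] → cuts [3, 60, 97]
  OquII (ATAACTT, off=3): starts [35, 47, 70, 108] → cuts [38, 50, 73, 111]

Pooled cuts: [3, 15, 38, 43, 50, 60, 67, 73, 78, 83, 89, 94, 97, 111]

Fragments:
  [0,3): 3 bp
  [3,15): 12 bp
  [15,38): 23 bp
  [38,43): 5 bp
  [43,50): 7 bp
  [50,60): 10 bp
  [60,67): 7 bp
  [67,73): 6 bp
  [73,78): 5 bp
  [78,83): 5 bp
  [83,89): 6 bp
  [89,94): 5 bp
  [94,97): 3 bp
  [97,111): 14 bp
  [111,117): 6 bp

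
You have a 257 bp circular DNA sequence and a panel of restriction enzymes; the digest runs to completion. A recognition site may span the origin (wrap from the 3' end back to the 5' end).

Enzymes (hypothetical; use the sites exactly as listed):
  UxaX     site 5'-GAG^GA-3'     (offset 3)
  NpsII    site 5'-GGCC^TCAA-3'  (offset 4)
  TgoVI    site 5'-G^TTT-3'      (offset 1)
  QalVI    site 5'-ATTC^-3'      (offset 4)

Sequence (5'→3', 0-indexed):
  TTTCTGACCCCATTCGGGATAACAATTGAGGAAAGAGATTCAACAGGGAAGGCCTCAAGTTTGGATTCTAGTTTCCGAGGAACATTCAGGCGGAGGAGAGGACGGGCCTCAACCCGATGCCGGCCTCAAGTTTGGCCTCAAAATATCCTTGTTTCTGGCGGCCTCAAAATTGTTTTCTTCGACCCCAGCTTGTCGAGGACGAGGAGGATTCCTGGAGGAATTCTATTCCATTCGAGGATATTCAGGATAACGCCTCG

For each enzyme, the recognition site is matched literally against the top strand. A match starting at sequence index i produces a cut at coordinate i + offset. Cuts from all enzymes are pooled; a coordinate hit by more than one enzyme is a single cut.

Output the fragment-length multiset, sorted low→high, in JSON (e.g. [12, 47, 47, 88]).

Per-enzyme occurrences:
  UxaX GAGGA/3: at [27, 76, 92, 97, 194, 200, 203, 214, 233] ⇒ [30, 79, 95, 100, 197, 203, 206, 217, 236]
  NpsII GGCCTCAA/4: at [50, 104, 121, 133, 159] ⇒ [54, 108, 125, 137, 163]
  TgoVI GTTT/1: at [58, 70, 129, 150, 171, 256] ⇒ [0, 59, 71, 130, 151, 172]
  QalVI ATTC/4: at [11, 37, 64, 83, 207, 219, 224, 229, 239] ⇒ [15, 41, 68, 87, 211, 223, 228, 233, 243]

All cut coordinates (distinct, sorted): [0, 15, 30, 41, 54, 59, 68, 71, 79, 87, 95, 100, 108, 125, 130, 137, 151, 163, 172, 197, 203, 206, 211, 217, 223, 228, 233, 236, 243]

Fragments:
  0→15: 15 bp
  15→30: 15 bp
  30→41: 11 bp
  41→54: 13 bp
  54→59: 5 bp
  59→68: 9 bp
  68→71: 3 bp
  71→79: 8 bp
  79→87: 8 bp
  87→95: 8 bp
  95→100: 5 bp
  100→108: 8 bp
  108→125: 17 bp
  125→130: 5 bp
  130→137: 7 bp
  137→151: 14 bp
  151→163: 12 bp
  163→172: 9 bp
  172→197: 25 bp
  197→203: 6 bp
  203→206: 3 bp
  206→211: 5 bp
  211→217: 6 bp
  217→223: 6 bp
  223→228: 5 bp
  228→233: 5 bp
  233→236: 3 bp
  236→243: 7 bp
  243→0 (wrap): 257-243+0 = 14 bp

[3,3,3,5,5,5,5,5,5,6,6,6,7,7,8,8,8,8,9,9,11,12,13,14,14,15,15,17,25]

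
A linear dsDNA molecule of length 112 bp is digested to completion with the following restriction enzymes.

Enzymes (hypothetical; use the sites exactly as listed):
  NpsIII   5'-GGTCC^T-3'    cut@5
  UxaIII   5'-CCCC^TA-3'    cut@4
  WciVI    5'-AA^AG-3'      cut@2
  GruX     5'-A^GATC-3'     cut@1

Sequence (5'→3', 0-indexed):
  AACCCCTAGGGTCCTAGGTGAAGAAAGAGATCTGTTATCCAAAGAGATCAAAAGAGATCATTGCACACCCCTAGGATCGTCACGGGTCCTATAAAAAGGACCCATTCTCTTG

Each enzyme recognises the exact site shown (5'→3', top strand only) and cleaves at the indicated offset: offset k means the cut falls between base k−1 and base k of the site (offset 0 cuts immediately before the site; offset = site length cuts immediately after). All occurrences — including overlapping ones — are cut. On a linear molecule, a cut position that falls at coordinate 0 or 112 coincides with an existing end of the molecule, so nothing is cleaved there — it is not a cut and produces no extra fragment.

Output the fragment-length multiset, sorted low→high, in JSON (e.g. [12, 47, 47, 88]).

Site scan:
  NpsIII GGTCCT/5: at [9, 84] ⇒ [14, 89]
  UxaIII CCCCTA/4: at [2, 67] ⇒ [6, 71]
  WciVI AAAG/2: at [23, 40, 50, 94] ⇒ [25, 42, 52, 96]
  GruX AGATC/1: at [27, 44, 54] ⇒ [28, 45, 55]

All cut coordinates (distinct, sorted): [6, 14, 25, 28, 42, 45, 52, 55, 71, 89, 96]

Fragment lengths:
  [0,6): 6 bp
  [6,14): 8 bp
  [14,25): 11 bp
  [25,28): 3 bp
  [28,42): 14 bp
  [42,45): 3 bp
  [45,52): 7 bp
  [52,55): 3 bp
  [55,71): 16 bp
  [71,89): 18 bp
  [89,96): 7 bp
  [96,112): 16 bp

[3,3,3,6,7,7,8,11,14,16,16,18]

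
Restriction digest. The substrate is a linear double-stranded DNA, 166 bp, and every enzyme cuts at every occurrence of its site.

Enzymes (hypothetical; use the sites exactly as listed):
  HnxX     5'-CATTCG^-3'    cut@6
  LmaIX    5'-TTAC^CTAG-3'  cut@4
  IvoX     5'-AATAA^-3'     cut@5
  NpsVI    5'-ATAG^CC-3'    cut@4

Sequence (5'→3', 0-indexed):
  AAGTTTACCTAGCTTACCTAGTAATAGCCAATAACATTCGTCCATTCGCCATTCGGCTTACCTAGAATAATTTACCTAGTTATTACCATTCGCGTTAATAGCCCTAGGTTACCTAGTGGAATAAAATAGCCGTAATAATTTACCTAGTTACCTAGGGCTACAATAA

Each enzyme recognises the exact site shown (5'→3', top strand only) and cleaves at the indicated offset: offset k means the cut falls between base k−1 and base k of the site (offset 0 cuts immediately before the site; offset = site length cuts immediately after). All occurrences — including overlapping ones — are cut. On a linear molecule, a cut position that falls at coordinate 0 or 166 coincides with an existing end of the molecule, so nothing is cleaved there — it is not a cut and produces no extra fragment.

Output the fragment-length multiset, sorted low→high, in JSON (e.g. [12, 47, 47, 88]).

[5,5,5,6,6,7,7,8,8,8,9,9,9,9,10,11,12,15,17]

Site scan:
  HnxX (CATTCG, off=6): starts [34, 42, 49, 86] → cuts [40, 48, 55, 92]
  LmaIX (TTACCTAG, off=4): starts [4, 13, 57, 71, 108, 139, 147] → cuts [8, 17, 61, 75, 112, 143, 151]
  IvoX (AATAA, off=5): starts [29, 65, 119, 133, 161] → cuts [34, 70, 124, 138] (position 166 is a terminus of the linear molecule — no cut)
  NpsVI (ATAGCC, off=4): starts [23, 97, 125] → cuts [27, 101, 129]

Pooled cuts: [8, 17, 27, 34, 40, 48, 55, 61, 70, 75, 92, 101, 112, 124, 129, 138, 143, 151]

Fragment lengths:
  [0,8): 8 bp
  [8,17): 9 bp
  [17,27): 10 bp
  [27,34): 7 bp
  [34,40): 6 bp
  [40,48): 8 bp
  [48,55): 7 bp
  [55,61): 6 bp
  [61,70): 9 bp
  [70,75): 5 bp
  [75,92): 17 bp
  [92,101): 9 bp
  [101,112): 11 bp
  [112,124): 12 bp
  [124,129): 5 bp
  [129,138): 9 bp
  [138,143): 5 bp
  [143,151): 8 bp
  [151,166): 15 bp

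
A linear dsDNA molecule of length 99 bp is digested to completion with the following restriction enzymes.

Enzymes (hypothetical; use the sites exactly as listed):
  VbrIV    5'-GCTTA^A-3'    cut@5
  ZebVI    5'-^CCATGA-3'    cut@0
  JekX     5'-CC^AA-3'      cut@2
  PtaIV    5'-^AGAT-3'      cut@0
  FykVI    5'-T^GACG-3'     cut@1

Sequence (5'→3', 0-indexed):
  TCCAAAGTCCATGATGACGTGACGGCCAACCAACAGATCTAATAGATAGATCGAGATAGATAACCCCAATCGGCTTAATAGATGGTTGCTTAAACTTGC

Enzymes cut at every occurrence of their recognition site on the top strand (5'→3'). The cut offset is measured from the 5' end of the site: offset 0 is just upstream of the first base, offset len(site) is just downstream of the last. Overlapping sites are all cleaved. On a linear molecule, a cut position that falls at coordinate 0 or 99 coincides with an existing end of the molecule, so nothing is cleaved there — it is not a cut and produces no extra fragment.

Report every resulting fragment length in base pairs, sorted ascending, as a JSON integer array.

[2,3,3,4,4,4,5,5,6,7,7,7,9,10,10,13]

Site scan:
  VbrIV (GCTTAA, off=5): starts [72, 87] → cuts [77, 92]
  ZebVI (CCATGA, off=0): starts [8] → cuts [8]
  JekX (CCAA, off=2): starts [1, 25, 29, 65] → cuts [3, 27, 31, 67]
  PtaIV (AGAT, off=0): starts [34, 43, 47, 53, 57, 79] → cuts [34, 43, 47, 53, 57, 79]
  FykVI (TGACG, off=1): starts [14, 19] → cuts [15, 20]

Pooled cuts: [3, 8, 15, 20, 27, 31, 34, 43, 47, 53, 57, 67, 77, 79, 92]

Fragment lengths:
  [0,3): 3 bp
  [3,8): 5 bp
  [8,15): 7 bp
  [15,20): 5 bp
  [20,27): 7 bp
  [27,31): 4 bp
  [31,34): 3 bp
  [34,43): 9 bp
  [43,47): 4 bp
  [47,53): 6 bp
  [53,57): 4 bp
  [57,67): 10 bp
  [67,77): 10 bp
  [77,79): 2 bp
  [79,92): 13 bp
  [92,99): 7 bp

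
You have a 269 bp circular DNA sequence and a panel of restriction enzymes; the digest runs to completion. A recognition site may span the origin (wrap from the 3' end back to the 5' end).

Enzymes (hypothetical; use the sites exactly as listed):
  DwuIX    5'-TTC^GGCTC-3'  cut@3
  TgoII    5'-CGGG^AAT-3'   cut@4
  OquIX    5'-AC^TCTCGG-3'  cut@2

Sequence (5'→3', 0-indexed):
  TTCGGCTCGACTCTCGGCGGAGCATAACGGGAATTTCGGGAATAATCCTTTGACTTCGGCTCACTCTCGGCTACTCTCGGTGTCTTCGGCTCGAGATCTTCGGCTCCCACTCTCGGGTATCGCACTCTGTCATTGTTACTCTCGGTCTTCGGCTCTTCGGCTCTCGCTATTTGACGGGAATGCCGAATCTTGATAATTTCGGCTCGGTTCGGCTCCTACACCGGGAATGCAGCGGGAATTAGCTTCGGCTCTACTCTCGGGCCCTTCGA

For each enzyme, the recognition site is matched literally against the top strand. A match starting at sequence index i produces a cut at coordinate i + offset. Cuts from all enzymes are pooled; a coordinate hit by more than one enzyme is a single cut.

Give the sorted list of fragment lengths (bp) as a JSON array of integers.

Scan for sites:
  DwuIX TTCGGCTC/3: at [0, 54, 84, 98, 147, 155, 197, 207, 243] ⇒ [3, 57, 87, 101, 150, 158, 200, 210, 246]
  TgoII CGGGAAT/4: at [27, 36, 174, 221, 232] ⇒ [31, 40, 178, 225, 236]
  OquIX ACTCTCGG/2: at [9, 62, 72, 108, 137, 252] ⇒ [11, 64, 74, 110, 139, 254]

Pooled cuts: [3, 11, 31, 40, 57, 64, 74, 87, 101, 110, 139, 150, 158, 178, 200, 210, 225, 236, 246, 254]

Fragments:
  3→11: 8 bp
  11→31: 20 bp
  31→40: 9 bp
  40→57: 17 bp
  57→64: 7 bp
  64→74: 10 bp
  74→87: 13 bp
  87→101: 14 bp
  101→110: 9 bp
  110→139: 29 bp
  139→150: 11 bp
  150→158: 8 bp
  158→178: 20 bp
  178→200: 22 bp
  200→210: 10 bp
  210→225: 15 bp
  225→236: 11 bp
  236→246: 10 bp
  246→254: 8 bp
  254→3 (wrap): 269-254+3 = 18 bp

[7,8,8,8,9,9,10,10,10,11,11,13,14,15,17,18,20,20,22,29]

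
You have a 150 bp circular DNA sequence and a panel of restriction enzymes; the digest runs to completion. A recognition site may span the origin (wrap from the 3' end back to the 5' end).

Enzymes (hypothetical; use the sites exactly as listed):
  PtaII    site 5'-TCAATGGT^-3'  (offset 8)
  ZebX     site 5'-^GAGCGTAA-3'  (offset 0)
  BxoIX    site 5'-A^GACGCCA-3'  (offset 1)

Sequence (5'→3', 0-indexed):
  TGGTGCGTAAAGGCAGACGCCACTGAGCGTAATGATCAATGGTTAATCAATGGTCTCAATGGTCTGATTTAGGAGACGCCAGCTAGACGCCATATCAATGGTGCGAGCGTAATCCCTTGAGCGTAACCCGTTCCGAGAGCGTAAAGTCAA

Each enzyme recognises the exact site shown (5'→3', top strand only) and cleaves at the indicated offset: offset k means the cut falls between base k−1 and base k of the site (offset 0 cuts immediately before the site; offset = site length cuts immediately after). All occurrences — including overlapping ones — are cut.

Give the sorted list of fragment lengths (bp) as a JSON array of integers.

Site scan:
  PtaII TCAATGGT/8: at [35, 46, 55, 94, 146] ⇒ [4, 43, 54, 63, 102]
  ZebX GAGCGTAA/0: at [24, 104, 118, 136] ⇒ [24, 104, 118, 136]
  BxoIX AGACGCCA/1: at [14, 73, 84] ⇒ [15, 74, 85]

All cut coordinates (distinct, sorted): [4, 15, 24, 43, 54, 63, 74, 85, 102, 104, 118, 136]

Fragment lengths:
  4→15: 11 bp
  15→24: 9 bp
  24→43: 19 bp
  43→54: 11 bp
  54→63: 9 bp
  63→74: 11 bp
  74→85: 11 bp
  85→102: 17 bp
  102→104: 2 bp
  104→118: 14 bp
  118→136: 18 bp
  136→4 (wrap): 150-136+4 = 18 bp

[2,9,9,11,11,11,11,14,17,18,18,19]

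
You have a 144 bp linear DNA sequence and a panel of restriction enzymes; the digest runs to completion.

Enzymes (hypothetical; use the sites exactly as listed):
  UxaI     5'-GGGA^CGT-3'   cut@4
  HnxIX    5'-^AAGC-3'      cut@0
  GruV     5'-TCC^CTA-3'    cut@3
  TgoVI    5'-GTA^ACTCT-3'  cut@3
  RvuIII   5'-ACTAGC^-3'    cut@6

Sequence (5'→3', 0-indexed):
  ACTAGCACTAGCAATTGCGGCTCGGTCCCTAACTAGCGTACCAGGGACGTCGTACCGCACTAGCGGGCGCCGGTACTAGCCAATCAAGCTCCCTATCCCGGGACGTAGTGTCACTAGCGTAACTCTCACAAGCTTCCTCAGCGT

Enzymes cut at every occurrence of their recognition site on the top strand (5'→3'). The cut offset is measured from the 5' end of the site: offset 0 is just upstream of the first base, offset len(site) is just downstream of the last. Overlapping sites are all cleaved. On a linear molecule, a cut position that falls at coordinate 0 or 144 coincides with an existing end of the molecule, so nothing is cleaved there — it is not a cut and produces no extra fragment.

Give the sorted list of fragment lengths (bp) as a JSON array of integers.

[3,5,6,6,7,8,9,10,11,15,15,16,16,17]

Site scan:
  UxaI GGGACGT/4: at [43, 99] ⇒ [47, 103]
  HnxIX AAGC/0: at [85, 129] ⇒ [85, 129]
  GruV TCCCTA/3: at [25, 89] ⇒ [28, 92]
  TgoVI GTAACTCT/3: at [118] ⇒ [121]
  RvuIII ACTAGC/6: at [0, 6, 31, 58, 74, 112] ⇒ [6, 12, 37, 64, 80, 118]

All cut coordinates (distinct, sorted): [6, 12, 28, 37, 47, 64, 80, 85, 92, 103, 118, 121, 129]

Fragments:
  [0,6): 6 bp
  [6,12): 6 bp
  [12,28): 16 bp
  [28,37): 9 bp
  [37,47): 10 bp
  [47,64): 17 bp
  [64,80): 16 bp
  [80,85): 5 bp
  [85,92): 7 bp
  [92,103): 11 bp
  [103,118): 15 bp
  [118,121): 3 bp
  [121,129): 8 bp
  [129,144): 15 bp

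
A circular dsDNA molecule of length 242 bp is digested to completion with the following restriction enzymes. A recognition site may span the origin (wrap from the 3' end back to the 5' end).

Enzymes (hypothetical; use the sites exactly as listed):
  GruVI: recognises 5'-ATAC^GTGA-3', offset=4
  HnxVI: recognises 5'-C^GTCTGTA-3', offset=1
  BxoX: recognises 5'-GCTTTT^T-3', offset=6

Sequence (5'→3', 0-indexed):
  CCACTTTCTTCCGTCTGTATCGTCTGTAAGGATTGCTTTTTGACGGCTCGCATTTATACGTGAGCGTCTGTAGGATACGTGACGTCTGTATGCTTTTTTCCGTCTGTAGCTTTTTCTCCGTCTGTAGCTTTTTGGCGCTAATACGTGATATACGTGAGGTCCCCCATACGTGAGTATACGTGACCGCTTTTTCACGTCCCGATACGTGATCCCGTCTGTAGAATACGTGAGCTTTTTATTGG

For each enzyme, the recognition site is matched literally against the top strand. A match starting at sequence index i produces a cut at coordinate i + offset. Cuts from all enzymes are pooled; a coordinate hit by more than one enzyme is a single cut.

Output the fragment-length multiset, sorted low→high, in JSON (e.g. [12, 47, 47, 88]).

[4,5,5,6,8,9,9,10,10,12,12,13,13,13,13,14,14,16,18,19,19]

Per-enzyme occurrences:
  GruVI (ATACGTGA, off=4): starts [55, 74, 140, 149, 165, 175, 201, 222] → cuts [59, 78, 144, 153, 169, 179, 205, 226]
  HnxVI (CGTCTGTA, off=1): starts [11, 20, 64, 82, 100, 118, 212] → cuts [12, 21, 65, 83, 101, 119, 213]
  BxoX (GCTTTTT, off=6): starts [34, 91, 108, 126, 185, 230] → cuts [40, 97, 114, 132, 191, 236]

All cut coordinates (distinct, sorted): [12, 21, 40, 59, 65, 78, 83, 97, 101, 114, 119, 132, 144, 153, 169, 179, 191, 205, 213, 226, 236]

Fragment lengths:
  12→21: 9 bp
  21→40: 19 bp
  40→59: 19 bp
  59→65: 6 bp
  65→78: 13 bp
  78→83: 5 bp
  83→97: 14 bp
  97→101: 4 bp
  101→114: 13 bp
  114→119: 5 bp
  119→132: 13 bp
  132→144: 12 bp
  144→153: 9 bp
  153→169: 16 bp
  169→179: 10 bp
  179→191: 12 bp
  191→205: 14 bp
  205→213: 8 bp
  213→226: 13 bp
  226→236: 10 bp
  236→12 (wrap): 242-236+12 = 18 bp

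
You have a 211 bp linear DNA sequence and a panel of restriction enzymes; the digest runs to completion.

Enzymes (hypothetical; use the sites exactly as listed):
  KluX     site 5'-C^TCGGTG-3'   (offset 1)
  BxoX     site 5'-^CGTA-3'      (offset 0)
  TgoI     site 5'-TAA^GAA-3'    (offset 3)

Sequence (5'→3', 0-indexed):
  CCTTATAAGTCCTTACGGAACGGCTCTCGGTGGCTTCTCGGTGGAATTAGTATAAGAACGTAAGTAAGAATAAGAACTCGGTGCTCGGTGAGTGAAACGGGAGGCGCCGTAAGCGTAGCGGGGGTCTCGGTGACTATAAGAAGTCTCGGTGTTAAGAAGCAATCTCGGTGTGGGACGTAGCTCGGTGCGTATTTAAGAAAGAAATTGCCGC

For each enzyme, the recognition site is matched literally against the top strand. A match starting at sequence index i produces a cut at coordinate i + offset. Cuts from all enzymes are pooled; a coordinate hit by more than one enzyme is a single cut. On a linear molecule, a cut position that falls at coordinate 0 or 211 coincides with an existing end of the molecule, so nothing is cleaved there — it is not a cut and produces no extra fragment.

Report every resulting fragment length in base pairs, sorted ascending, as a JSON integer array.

[3,4,6,6,6,6,6,7,9,9,9,10,11,11,13,13,15,18,23,26]

Scan for sites:
  KluX (CTCGGTG, off=1): starts [25, 36, 76, 83, 125, 144, 163, 180] → cuts [26, 37, 77, 84, 126, 145, 164, 181]
  BxoX (CGTA, off=0): starts [58, 107, 113, 175, 187] → cuts [58, 107, 113, 175, 187]
  TgoI (TAAGAA, off=3): starts [52, 64, 70, 136, 152, 193] → cuts [55, 67, 73, 139, 155, 196]

Pooled cuts: [26, 37, 55, 58, 67, 73, 77, 84, 107, 113, 126, 139, 145, 155, 164, 175, 181, 187, 196]

Fragment lengths:
  [0,26): 26 bp
  [26,37): 11 bp
  [37,55): 18 bp
  [55,58): 3 bp
  [58,67): 9 bp
  [67,73): 6 bp
  [73,77): 4 bp
  [77,84): 7 bp
  [84,107): 23 bp
  [107,113): 6 bp
  [113,126): 13 bp
  [126,139): 13 bp
  [139,145): 6 bp
  [145,155): 10 bp
  [155,164): 9 bp
  [164,175): 11 bp
  [175,181): 6 bp
  [181,187): 6 bp
  [187,196): 9 bp
  [196,211): 15 bp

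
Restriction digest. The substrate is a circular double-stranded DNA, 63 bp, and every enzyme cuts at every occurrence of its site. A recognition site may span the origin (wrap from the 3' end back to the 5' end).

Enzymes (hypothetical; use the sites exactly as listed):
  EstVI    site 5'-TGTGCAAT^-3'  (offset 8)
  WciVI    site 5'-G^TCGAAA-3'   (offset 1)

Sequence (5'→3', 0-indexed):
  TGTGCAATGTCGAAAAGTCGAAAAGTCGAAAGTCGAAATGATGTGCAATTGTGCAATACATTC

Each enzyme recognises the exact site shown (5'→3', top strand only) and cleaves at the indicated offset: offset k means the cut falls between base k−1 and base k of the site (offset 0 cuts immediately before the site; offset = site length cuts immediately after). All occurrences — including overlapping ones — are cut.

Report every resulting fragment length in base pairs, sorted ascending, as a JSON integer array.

[1,7,8,8,8,14,17]

Scan for sites:
  EstVI (TGTGCAAT, off=8): starts [0, 41, 49] → cuts [8, 49, 57]
  WciVI (GTCGAAA, off=1): starts [8, 16, 24, 31] → cuts [9, 17, 25, 32]

Pooled cuts: [8, 9, 17, 25, 32, 49, 57]

Fragments:
  8→9: 1 bp
  9→17: 8 bp
  17→25: 8 bp
  25→32: 7 bp
  32→49: 17 bp
  49→57: 8 bp
  57→8 (wrap): 63-57+8 = 14 bp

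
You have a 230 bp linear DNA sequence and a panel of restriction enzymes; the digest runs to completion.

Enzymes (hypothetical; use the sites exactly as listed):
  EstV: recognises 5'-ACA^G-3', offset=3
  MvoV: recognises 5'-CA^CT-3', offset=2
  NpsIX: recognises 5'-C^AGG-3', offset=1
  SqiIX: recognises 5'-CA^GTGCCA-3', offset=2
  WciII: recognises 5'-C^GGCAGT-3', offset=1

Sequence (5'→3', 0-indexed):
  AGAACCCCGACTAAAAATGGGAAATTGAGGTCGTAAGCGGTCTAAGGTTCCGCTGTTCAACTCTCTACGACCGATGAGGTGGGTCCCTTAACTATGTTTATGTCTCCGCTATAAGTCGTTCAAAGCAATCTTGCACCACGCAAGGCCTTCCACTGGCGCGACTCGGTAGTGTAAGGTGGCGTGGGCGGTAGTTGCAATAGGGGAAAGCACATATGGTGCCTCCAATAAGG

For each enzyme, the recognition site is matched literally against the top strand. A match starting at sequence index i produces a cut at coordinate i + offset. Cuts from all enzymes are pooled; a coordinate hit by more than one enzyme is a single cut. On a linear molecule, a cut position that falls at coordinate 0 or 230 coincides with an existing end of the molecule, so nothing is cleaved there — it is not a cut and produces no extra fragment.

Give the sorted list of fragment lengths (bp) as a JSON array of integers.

Per-enzyme occurrences:
  EstV (ACAG, off=3): no sites
  MvoV (CACT, off=2): starts [150] → cuts [152]
  NpsIX (CAGG, off=1): no sites
  SqiIX (CAGTGCCA, off=2): no sites
  WciII (CGGCAGT, off=1): no sites

All cut coordinates (distinct, sorted): [152]

Fragment lengths:
  [0,152): 152 bp
  [152,230): 78 bp

[78,152]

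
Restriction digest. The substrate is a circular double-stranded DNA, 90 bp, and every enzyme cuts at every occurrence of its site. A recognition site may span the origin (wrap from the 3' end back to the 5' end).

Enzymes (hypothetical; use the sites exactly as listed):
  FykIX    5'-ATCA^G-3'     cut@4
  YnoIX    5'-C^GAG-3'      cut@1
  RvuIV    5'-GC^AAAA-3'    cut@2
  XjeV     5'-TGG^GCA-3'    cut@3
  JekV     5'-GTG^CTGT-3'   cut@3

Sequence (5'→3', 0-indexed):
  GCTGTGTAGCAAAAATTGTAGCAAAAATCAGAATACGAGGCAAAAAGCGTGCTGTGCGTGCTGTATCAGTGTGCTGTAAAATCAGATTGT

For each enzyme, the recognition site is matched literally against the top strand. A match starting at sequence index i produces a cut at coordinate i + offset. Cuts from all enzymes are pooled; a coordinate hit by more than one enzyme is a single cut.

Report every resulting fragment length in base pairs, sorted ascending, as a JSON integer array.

Site scan:
  FykIX (ATCAG, off=4): starts [26, 64, 80] → cuts [30, 68, 84]
  YnoIX (CGAG, off=1): starts [35] → cuts [36]
  RvuIV (GCAAAA, off=2): starts [8, 20, 39] → cuts [10, 22, 41]
  XjeV (TGGGCA, off=3): no sites
  JekV (GTGCTGT, off=3): starts [48, 57, 70, 88] → cuts [1, 51, 60, 73]

All cut coordinates (distinct, sorted): [1, 10, 22, 30, 36, 41, 51, 60, 68, 73, 84]

Fragment lengths:
  1→10: 9 bp
  10→22: 12 bp
  22→30: 8 bp
  30→36: 6 bp
  36→41: 5 bp
  41→51: 10 bp
  51→60: 9 bp
  60→68: 8 bp
  68→73: 5 bp
  73→84: 11 bp
  84→1 (wrap): 90-84+1 = 7 bp

[5,5,6,7,8,8,9,9,10,11,12]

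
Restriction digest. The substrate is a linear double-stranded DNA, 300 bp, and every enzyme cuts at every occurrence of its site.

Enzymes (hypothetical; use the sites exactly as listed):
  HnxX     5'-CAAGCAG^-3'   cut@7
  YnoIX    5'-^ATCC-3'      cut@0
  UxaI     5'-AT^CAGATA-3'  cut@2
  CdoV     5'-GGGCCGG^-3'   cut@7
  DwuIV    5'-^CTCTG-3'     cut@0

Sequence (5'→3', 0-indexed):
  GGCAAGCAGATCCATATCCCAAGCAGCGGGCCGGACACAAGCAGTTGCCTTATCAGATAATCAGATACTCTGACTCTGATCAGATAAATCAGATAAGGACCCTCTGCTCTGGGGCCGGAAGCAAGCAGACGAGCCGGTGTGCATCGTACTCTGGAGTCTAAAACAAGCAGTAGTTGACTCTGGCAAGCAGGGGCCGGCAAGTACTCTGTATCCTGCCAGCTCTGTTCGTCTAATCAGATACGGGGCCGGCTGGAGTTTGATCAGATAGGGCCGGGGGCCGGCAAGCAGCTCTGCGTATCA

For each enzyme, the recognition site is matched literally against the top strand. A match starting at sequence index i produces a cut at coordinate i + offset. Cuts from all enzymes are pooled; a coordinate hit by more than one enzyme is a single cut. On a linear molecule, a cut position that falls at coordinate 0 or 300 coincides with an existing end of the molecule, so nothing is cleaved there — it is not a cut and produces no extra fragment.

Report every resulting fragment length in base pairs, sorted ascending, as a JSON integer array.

[5,6,6,6,6,6,7,7,7,7,7,8,8,9,9,9,10,10,10,11,12,12,12,12,13,13,15,15,20,22]

Scan for sites:
  HnxX (CAAGCAG, off=7): starts [2, 19, 37, 121, 163, 183, 281] → cuts [9, 26, 44, 128, 170, 190, 288]
  YnoIX (ATCC, off=0): starts [9, 15, 209] → cuts [9, 15, 209]
  UxaI (ATCAGATA, off=2): starts [51, 59, 78, 87, 232, 259] → cuts [53, 61, 80, 89, 234, 261]
  CdoV (GGGCCGG, off=7): starts [27, 111, 190, 242, 267, 274] → cuts [34, 118, 197, 249, 274, 281]
  DwuIV (CTCTG, off=0): starts [67, 73, 101, 106, 148, 177, 203, 219, 288] → cuts [67, 73, 101, 106, 148, 177, 203, 219, 288]

Pooled cuts: [9, 15, 26, 34, 44, 53, 61, 67, 73, 80, 89, 101, 106, 118, 128, 148, 170, 177, 190, 197, 203, 209, 219, 234, 249, 261, 274, 281, 288]

Fragment lengths:
  [0,9): 9 bp
  [9,15): 6 bp
  [15,26): 11 bp
  [26,34): 8 bp
  [34,44): 10 bp
  [44,53): 9 bp
  [53,61): 8 bp
  [61,67): 6 bp
  [67,73): 6 bp
  [73,80): 7 bp
  [80,89): 9 bp
  [89,101): 12 bp
  [101,106): 5 bp
  [106,118): 12 bp
  [118,128): 10 bp
  [128,148): 20 bp
  [148,170): 22 bp
  [170,177): 7 bp
  [177,190): 13 bp
  [190,197): 7 bp
  [197,203): 6 bp
  [203,209): 6 bp
  [209,219): 10 bp
  [219,234): 15 bp
  [234,249): 15 bp
  [249,261): 12 bp
  [261,274): 13 bp
  [274,281): 7 bp
  [281,288): 7 bp
  [288,300): 12 bp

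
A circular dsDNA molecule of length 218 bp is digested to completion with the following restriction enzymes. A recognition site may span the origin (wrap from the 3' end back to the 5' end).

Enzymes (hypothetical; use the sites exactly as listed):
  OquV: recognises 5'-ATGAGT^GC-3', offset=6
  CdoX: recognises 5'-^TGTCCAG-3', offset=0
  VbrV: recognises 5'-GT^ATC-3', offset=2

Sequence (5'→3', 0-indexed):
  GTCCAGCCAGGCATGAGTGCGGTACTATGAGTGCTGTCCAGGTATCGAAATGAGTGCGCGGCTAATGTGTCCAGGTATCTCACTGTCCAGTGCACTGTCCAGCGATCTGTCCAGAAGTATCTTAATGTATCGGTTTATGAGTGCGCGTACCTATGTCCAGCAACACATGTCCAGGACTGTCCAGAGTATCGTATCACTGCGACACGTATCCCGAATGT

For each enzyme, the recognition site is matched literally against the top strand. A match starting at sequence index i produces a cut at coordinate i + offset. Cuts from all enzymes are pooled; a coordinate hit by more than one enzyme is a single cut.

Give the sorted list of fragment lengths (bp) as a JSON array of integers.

Scan for sites:
  OquV ATGAGTGC/6: at [12, 26, 49, 136] ⇒ [18, 32, 55, 142]
  CdoX TGTCCAG/0: at [34, 67, 83, 95, 107, 153, 167, 177, 217] ⇒ [34, 67, 83, 95, 107, 153, 167, 177, 217]
  VbrV GTATC/2: at [41, 74, 116, 126, 185, 190, 205] ⇒ [43, 76, 118, 128, 187, 192, 207]

All cut coordinates (distinct, sorted): [18, 32, 34, 43, 55, 67, 76, 83, 95, 107, 118, 128, 142, 153, 167, 177, 187, 192, 207, 217]

Fragment lengths:
  18→32: 14 bp
  32→34: 2 bp
  34→43: 9 bp
  43→55: 12 bp
  55→67: 12 bp
  67→76: 9 bp
  76→83: 7 bp
  83→95: 12 bp
  95→107: 12 bp
  107→118: 11 bp
  118→128: 10 bp
  128→142: 14 bp
  142→153: 11 bp
  153→167: 14 bp
  167→177: 10 bp
  177→187: 10 bp
  187→192: 5 bp
  192→207: 15 bp
  207→217: 10 bp
  217→18 (wrap): 218-217+18 = 19 bp

[2,5,7,9,9,10,10,10,10,11,11,12,12,12,12,14,14,14,15,19]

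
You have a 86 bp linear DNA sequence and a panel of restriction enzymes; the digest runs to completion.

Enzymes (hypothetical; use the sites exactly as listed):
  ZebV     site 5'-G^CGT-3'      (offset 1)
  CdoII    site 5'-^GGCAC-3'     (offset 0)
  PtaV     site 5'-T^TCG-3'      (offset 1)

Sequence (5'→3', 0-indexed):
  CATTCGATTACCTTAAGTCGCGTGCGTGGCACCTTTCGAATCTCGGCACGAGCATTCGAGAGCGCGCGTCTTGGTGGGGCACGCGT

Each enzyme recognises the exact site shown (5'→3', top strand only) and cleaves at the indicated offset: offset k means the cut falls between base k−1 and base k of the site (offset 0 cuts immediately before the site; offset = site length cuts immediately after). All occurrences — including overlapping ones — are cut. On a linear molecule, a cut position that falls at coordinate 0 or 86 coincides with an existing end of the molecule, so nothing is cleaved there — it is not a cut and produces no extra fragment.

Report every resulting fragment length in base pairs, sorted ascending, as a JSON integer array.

[3,3,3,4,6,8,9,11,11,11,17]

Scan for sites:
  ZebV (GCGT, off=1): starts [19, 23, 65, 82] → cuts [20, 24, 66, 83]
  CdoII (GGCAC, off=0): starts [27, 44, 77] → cuts [27, 44, 77]
  PtaV (TTCG, off=1): starts [2, 34, 54] → cuts [3, 35, 55]

Pooled cuts: [3, 20, 24, 27, 35, 44, 55, 66, 77, 83]

Fragments:
  [0,3): 3 bp
  [3,20): 17 bp
  [20,24): 4 bp
  [24,27): 3 bp
  [27,35): 8 bp
  [35,44): 9 bp
  [44,55): 11 bp
  [55,66): 11 bp
  [66,77): 11 bp
  [77,83): 6 bp
  [83,86): 3 bp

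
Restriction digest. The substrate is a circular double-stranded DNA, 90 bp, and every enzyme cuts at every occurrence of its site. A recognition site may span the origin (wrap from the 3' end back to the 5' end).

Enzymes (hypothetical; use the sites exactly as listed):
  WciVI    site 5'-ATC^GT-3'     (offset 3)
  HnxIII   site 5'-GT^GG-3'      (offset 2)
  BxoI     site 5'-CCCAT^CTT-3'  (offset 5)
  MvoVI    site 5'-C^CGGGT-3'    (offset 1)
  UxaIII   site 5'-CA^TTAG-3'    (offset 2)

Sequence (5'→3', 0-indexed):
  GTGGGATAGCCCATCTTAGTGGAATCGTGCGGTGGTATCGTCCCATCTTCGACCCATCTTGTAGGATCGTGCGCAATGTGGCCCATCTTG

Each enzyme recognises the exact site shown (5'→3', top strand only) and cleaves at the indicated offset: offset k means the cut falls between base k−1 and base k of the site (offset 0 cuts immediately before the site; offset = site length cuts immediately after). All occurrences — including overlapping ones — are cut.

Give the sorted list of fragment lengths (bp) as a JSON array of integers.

Site scan:
  WciVI ATCGT/3: at [23, 36, 65] ⇒ [26, 39, 68]
  HnxIII GTGG/2: at [0, 18, 31, 77] ⇒ [2, 20, 33, 79]
  BxoI CCCATCTT/5: at [9, 41, 52, 81] ⇒ [14, 46, 57, 86]
  MvoVI (CCGGGT, off=1): no sites
  UxaIII (CATTAG, off=2): no sites

All cut coordinates (distinct, sorted): [2, 14, 20, 26, 33, 39, 46, 57, 68, 79, 86]

Fragments:
  2→14: 12 bp
  14→20: 6 bp
  20→26: 6 bp
  26→33: 7 bp
  33→39: 6 bp
  39→46: 7 bp
  46→57: 11 bp
  57→68: 11 bp
  68→79: 11 bp
  79→86: 7 bp
  86→2 (wrap): 90-86+2 = 6 bp

[6,6,6,6,7,7,7,11,11,11,12]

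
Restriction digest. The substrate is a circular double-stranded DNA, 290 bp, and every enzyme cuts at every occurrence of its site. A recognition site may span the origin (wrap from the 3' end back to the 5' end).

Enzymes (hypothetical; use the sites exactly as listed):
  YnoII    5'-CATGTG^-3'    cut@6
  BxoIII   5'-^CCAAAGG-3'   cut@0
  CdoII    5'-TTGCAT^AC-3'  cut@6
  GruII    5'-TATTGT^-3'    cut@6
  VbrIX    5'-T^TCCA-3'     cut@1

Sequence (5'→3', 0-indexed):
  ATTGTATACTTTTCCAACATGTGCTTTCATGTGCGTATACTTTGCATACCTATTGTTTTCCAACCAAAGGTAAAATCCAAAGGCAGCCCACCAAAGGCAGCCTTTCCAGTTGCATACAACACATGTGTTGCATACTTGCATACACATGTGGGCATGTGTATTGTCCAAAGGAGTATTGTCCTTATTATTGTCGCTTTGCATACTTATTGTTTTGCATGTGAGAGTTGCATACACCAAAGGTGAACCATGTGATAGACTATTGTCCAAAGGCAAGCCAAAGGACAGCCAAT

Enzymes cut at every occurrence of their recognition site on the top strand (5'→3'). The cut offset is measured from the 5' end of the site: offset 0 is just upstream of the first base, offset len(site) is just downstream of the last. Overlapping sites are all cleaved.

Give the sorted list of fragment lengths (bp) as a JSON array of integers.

[2,3,5,6,6,7,8,8,9,9,9,10,10,10,10,11,11,11,12,12,12,13,14,14,14,15,18,21]

Site scan:
  YnoII CATGTG/6: at [17, 27, 121, 144, 152, 214, 245] ⇒ [23, 33, 127, 150, 158, 220, 251]
  BxoIII CCAAAGG/0: at [63, 76, 90, 164, 233, 263, 274] ⇒ [63, 76, 90, 164, 233, 263, 274]
  CdoII TTGCATAC/6: at [41, 109, 127, 135, 195, 224] ⇒ [47, 115, 133, 141, 201, 230]
  GruII TATTGT/6: at [50, 158, 173, 185, 204, 257, 289] ⇒ [5, 56, 164, 179, 191, 210, 263]
  VbrIX TTCCA/1: at [11, 57, 103] ⇒ [12, 58, 104]

Pooled cuts: [5, 12, 23, 33, 47, 56, 58, 63, 76, 90, 104, 115, 127, 133, 141, 150, 158, 164, 179, 191, 201, 210, 220, 230, 233, 251, 263, 274]

Fragment lengths:
  5→12: 7 bp
  12→23: 11 bp
  23→33: 10 bp
  33→47: 14 bp
  47→56: 9 bp
  56→58: 2 bp
  58→63: 5 bp
  63→76: 13 bp
  76→90: 14 bp
  90→104: 14 bp
  104→115: 11 bp
  115→127: 12 bp
  127→133: 6 bp
  133→141: 8 bp
  141→150: 9 bp
  150→158: 8 bp
  158→164: 6 bp
  164→179: 15 bp
  179→191: 12 bp
  191→201: 10 bp
  201→210: 9 bp
  210→220: 10 bp
  220→230: 10 bp
  230→233: 3 bp
  233→251: 18 bp
  251→263: 12 bp
  263→274: 11 bp
  274→5 (wrap): 290-274+5 = 21 bp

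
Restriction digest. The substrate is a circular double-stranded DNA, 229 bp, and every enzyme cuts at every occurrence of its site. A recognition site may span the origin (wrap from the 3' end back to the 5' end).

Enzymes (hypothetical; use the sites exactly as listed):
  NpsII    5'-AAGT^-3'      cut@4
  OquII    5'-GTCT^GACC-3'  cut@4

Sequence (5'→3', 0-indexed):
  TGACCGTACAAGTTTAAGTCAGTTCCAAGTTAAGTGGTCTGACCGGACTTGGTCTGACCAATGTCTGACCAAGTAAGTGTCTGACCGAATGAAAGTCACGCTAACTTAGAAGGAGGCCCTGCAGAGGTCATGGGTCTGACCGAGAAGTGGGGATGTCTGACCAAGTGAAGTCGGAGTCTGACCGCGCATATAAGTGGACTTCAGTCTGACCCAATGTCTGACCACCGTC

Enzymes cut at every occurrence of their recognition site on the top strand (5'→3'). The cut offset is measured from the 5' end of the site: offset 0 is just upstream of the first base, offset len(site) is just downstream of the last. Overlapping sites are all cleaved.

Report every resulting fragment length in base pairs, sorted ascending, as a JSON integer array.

Per-enzyme occurrences:
  NpsII AAGT/4: at [9, 15, 26, 31, 70, 74, 92, 144, 162, 167, 191] ⇒ [13, 19, 30, 35, 74, 78, 96, 148, 166, 171, 195]
  OquII GTCTGACC/4: at [36, 51, 62, 78, 133, 154, 175, 203, 215, 226] ⇒ [1, 40, 55, 66, 82, 137, 158, 179, 207, 219]

Pooled cuts: [1, 13, 19, 30, 35, 40, 55, 66, 74, 78, 82, 96, 137, 148, 158, 166, 171, 179, 195, 207, 219]

Fragments:
  1→13: 12 bp
  13→19: 6 bp
  19→30: 11 bp
  30→35: 5 bp
  35→40: 5 bp
  40→55: 15 bp
  55→66: 11 bp
  66→74: 8 bp
  74→78: 4 bp
  78→82: 4 bp
  82→96: 14 bp
  96→137: 41 bp
  137→148: 11 bp
  148→158: 10 bp
  158→166: 8 bp
  166→171: 5 bp
  171→179: 8 bp
  179→195: 16 bp
  195→207: 12 bp
  207→219: 12 bp
  219→1 (wrap): 229-219+1 = 11 bp

[4,4,5,5,5,6,8,8,8,10,11,11,11,11,12,12,12,14,15,16,41]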